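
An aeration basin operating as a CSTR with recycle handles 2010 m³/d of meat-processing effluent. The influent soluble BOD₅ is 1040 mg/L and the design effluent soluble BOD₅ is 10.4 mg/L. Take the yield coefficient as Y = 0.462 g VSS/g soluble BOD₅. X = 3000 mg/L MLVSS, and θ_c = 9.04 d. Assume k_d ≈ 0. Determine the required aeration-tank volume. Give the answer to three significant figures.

With k_d = 0 the design equation reduces to V = Y Q (S₀−S) θ_c / X = 0.462 × 2010 × (1040 − 10.4) × 9.04 / 3000 = 2881 m³.

V ≈ 2880 m³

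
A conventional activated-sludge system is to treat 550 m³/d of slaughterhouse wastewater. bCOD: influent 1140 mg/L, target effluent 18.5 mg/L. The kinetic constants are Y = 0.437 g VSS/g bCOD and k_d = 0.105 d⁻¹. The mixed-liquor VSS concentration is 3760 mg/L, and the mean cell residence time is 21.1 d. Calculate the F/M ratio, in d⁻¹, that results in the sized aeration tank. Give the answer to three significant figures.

Steady-state biomass mass balance: V·X·(1 + k_d·θ_c) = Y·Q·(S₀ − S)·θ_c, so V = 0.437 × 550 × (1140 − 18.5) × 21.1 / [3760 × (1 + 0.105 × 21.1)] = 5.69×10^6 / 12090 = 470.4 m³.
F/M = applied load / biomass = Q·S₀/(V·X) = 550 × 1140 / (470.4 × 3760) = 0.3545 d⁻¹.

F/M ≈ 0.354 d⁻¹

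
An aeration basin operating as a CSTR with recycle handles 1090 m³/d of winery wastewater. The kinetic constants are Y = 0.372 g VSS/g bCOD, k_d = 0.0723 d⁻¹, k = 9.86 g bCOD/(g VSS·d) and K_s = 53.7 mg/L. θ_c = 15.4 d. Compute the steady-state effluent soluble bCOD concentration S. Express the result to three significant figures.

Effluent substrate depends only on kinetics and SRT: S = K_s(1 + k_d θ_c) / [θ_c(Yk − k_d) − 1] = 53.7 × (1 + 0.0723 × 15.4) / [15.4 × (0.372 × 9.86 − 0.0723) − 1] = 113.5 / 54.37 = 2.087 mg/L.

S ≈ 2.09 mg/L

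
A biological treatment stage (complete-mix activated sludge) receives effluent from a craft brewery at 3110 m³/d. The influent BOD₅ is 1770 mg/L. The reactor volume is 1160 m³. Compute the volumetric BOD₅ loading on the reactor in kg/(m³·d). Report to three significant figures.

Volumetric loading L_v = Q·S₀ / V = 3110 × 1770 g/m³ / 1160 m³ = 4745 g/(m³·d) = 4.745 kg BOD₅/(m³·d).

L_v ≈ 4.75 kg BOD₅/(m³·d)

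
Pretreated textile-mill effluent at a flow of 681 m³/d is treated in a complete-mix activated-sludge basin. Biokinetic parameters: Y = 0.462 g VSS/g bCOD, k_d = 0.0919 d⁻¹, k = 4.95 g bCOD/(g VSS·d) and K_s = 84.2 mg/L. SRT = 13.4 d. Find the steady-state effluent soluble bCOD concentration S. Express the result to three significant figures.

Effluent substrate depends only on kinetics and SRT: S = K_s(1 + k_d θ_c) / [θ_c(Yk − k_d) − 1] = 84.2 × (1 + 0.0919 × 13.4) / [13.4 × (0.462 × 4.95 − 0.0919) − 1] = 187.9 / 28.41 = 6.613 mg/L.

S ≈ 6.61 mg/L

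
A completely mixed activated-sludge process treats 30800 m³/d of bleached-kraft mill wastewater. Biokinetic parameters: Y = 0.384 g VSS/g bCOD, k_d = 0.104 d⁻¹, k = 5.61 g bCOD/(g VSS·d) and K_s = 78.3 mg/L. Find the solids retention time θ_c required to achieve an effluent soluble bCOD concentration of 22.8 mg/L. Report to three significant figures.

From 1/θ_c = Y·k·S/(K_s + S) − k_d: Y·k·S/(K_s+S) = 0.384 × 5.61 × 22.8 / (78.3 + 22.8) = 0.4858 d⁻¹.
Then 1/θ_c = μ − k_d = 0.4858 − 0.104 = 0.3818 d⁻¹, giving θ_c = 2.619 d.

θ_c ≈ 2.62 d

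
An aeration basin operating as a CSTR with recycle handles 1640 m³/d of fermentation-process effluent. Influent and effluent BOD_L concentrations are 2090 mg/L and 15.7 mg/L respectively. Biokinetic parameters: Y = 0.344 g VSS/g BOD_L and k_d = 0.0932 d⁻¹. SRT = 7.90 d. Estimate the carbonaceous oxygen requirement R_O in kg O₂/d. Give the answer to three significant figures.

Observed yield with endogenous decay: Y_obs = Y / (1 + k_d·θ_c) = 0.344 / (1 + 0.0932 × 7.90) = 0.344 / 1.736 = 0.1981 g VSS/g BOD_L.
Substrate removed = Q·(S₀ − S) = 1640 m³/d × (2090 − 15.7) g/m³ = 3.4×10^6 g/d = 3402 kg/d.
P_X = Y_obs·Q·(S₀ − S) = 0.1981 × 3402 = 674.0 kg VSS/d.
Carbonaceous O₂ demand = substrate oxidised − cell-mass equivalent = 3402 − 1.42 × 674.0 = 2445 kg O₂/d.

R_O ≈ 2440 kg O₂/d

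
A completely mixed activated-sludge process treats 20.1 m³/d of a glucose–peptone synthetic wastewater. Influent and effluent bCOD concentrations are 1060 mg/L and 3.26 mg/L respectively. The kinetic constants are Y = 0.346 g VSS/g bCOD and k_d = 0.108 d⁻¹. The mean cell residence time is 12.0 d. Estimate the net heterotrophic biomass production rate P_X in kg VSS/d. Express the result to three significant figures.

P_X ≈ 3.20 kg VSS/d

Y_obs = Y / (1 + k_d θ_c) = 0.346 / (1 + 0.108 × 12.0) = 0.346 / 2.296 = 0.1507.
Q·(S₀ − S) = 20.1 × (1060 − 3.26) × 10⁻³ = 21.24 kg/d removed.
Biomass produced: P_X = Y_obs·Q·ΔS = 0.1507 × 21.24 ≈ 3.201 kg VSS/d.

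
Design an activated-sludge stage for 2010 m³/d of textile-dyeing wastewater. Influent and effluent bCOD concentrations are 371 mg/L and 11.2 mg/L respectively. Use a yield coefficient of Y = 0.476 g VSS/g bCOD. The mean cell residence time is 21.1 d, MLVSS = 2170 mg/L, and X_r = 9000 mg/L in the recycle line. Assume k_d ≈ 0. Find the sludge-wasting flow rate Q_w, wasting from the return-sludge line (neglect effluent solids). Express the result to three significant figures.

Q_w ≈ 38.2 m³/d

With k_d = 0 the design equation reduces to V = Y Q (S₀−S) θ_c / X = 0.476 × 2010 × (371 − 11.2) × 21.1 / 2170 = 3347 m³.
Q_w = (V·X)/(θ_c X_r) = 3347 × 2170 / (21.1 × 9000) = 38.25 m³/d.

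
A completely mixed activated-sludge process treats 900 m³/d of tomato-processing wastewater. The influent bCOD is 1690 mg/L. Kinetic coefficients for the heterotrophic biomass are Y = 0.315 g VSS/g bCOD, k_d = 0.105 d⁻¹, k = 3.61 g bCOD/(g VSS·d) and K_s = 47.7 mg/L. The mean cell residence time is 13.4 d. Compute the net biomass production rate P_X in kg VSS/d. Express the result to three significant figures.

P_X ≈ 198 kg VSS/d

For a completely mixed reactor with recycle the Lawrence–McCarty relation gives S = K_s·(1 + k_d·θ_c) / [θ_c·(Y·k − k_d) − 1] = 47.7 × (1 + 0.105 × 13.4) / [13.4 × (0.315 × 3.61 − 0.105) − 1] = 114.8 / 12.83 = 8.948 mg/L.
Correct the yield for decay: Y_obs = Y/(1 + k_d θ_c) = 0.315 / (1 + 0.105 × 13.4) = 0.315 / 2.407 = 0.1309.
Substrate removed = Q·(S₀ − S) = 900 m³/d × (1690 − 8.95) g/m³ = 1.51×10^6 g/d = 1513 kg/d.
So the net sludge growth is P_X = 0.1309 × 1513 = 198.0 kg VSS/d.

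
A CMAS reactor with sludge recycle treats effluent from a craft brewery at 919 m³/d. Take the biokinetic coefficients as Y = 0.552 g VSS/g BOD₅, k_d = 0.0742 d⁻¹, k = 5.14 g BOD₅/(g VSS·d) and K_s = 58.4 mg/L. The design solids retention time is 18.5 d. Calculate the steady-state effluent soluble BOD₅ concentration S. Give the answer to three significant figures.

S ≈ 2.76 mg/L

For a completely mixed reactor with recycle the Lawrence–McCarty relation gives S = K_s·(1 + k_d·θ_c) / [θ_c·(Y·k − k_d) − 1] = 58.4 × (1 + 0.0742 × 18.5) / [18.5 × (0.552 × 5.14 − 0.0742) − 1] = 138.6 / 50.12 = 2.765 mg/L.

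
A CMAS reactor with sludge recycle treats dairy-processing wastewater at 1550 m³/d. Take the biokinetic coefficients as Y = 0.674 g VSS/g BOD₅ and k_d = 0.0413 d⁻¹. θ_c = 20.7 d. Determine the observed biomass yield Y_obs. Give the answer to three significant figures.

Y_obs ≈ 0.363 g VSS/g BOD₅

The observed yield is Y_obs = Y/(1 + k_d·θ_c) = 0.674 / (1 + 0.0413 × 20.7) = 0.674 / 1.855 = 0.3634 g VSS per g BOD₅ removed.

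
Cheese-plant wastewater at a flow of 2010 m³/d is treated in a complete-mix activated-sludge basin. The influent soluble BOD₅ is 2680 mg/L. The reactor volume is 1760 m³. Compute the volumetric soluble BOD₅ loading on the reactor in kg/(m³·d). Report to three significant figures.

Volumetric loading L_v = Q·S₀ / V = 2010 × 2680 g/m³ / 1760 m³ = 3061 g/(m³·d) = 3.061 kg soluble BOD₅/(m³·d).

L_v ≈ 3.06 kg soluble BOD₅/(m³·d)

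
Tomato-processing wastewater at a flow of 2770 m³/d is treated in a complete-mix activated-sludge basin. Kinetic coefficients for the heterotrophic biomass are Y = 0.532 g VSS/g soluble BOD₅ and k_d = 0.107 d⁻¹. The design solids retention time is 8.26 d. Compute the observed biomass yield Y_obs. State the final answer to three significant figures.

Correct the yield for decay: Y_obs = Y/(1 + k_d θ_c) = 0.532 / (1 + 0.107 × 8.26) = 0.532 / 1.884 = 0.2824.

Y_obs ≈ 0.282 g VSS/g soluble BOD₅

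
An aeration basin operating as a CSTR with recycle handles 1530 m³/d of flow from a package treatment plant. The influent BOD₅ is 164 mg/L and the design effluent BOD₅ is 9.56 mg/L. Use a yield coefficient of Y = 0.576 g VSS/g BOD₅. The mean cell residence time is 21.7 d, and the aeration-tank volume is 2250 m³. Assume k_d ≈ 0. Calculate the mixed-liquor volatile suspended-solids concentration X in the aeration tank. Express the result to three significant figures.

X ≈ 1310 mg/L

From V·X = Y·Q·(S₀ − S)·θ_c (decay neglected): X = 0.576 × 1530 × (164 − 9.56) × 21.7 / 2250 = 1313 mg/L.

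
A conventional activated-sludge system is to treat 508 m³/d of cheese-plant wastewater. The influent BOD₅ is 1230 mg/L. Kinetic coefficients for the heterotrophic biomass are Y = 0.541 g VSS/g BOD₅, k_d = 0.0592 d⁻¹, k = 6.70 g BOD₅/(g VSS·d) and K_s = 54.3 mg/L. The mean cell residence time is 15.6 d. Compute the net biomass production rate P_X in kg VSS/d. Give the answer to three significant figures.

From the Monod/SRT balance for a CMAS, S = K_s·(1+k_d θ_c)/[θ_c·(Y k − k_d) − 1] = 54.3 × (1 + 0.0592 × 15.6) / [15.6 × (0.541 × 6.70 − 0.0592) − 1] = 104.4 / 54.62 = 1.912 mg/L.
Correct the yield for decay: Y_obs = Y/(1 + k_d θ_c) = 0.541 / (1 + 0.0592 × 15.6) = 0.541 / 1.924 = 0.2813.
ΔS = 1230 − 1.91 = 1228 mg/L, so the substrate removal rate is 508 × 1228/1000 = 623.9 kg BOD₅/d.
P_X = Y_obs · Q(S₀ − S) = 0.2813 × 623.9 = 175.5 kg VSS/d.

P_X ≈ 175 kg VSS/d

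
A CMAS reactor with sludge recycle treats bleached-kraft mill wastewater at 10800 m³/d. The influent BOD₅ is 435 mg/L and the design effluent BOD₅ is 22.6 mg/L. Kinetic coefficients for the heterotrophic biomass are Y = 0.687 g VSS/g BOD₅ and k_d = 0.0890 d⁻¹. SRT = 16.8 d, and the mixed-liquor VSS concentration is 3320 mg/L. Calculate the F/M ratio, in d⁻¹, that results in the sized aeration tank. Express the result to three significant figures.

F/M ≈ 0.228 d⁻¹

From the SRT design equation V = Y Q (S₀−S) θ_c / [X (1 + k_d θ_c)] = 0.687 × 10800 × (435 − 22.6) × 16.8 / [3320 × (1 + 0.0890 × 16.8)] = 5.14×10^7 / 8284 = 6205 m³.
Food-to-microorganism ratio F/M = Q S₀ / (V X) = 10800 × 435 / (6205 × 3320) = 0.2280 d⁻¹.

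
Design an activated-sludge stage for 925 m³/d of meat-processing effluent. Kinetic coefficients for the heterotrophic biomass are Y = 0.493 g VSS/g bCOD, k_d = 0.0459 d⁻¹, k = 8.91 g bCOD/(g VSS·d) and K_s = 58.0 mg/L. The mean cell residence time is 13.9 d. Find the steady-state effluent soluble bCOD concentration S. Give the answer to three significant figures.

S ≈ 1.60 mg/L

Effluent substrate depends only on kinetics and SRT: S = K_s(1 + k_d θ_c) / [θ_c(Yk − k_d) − 1] = 58.0 × (1 + 0.0459 × 13.9) / [13.9 × (0.493 × 8.91 − 0.0459) − 1] = 95.00 / 59.42 = 1.599 mg/L.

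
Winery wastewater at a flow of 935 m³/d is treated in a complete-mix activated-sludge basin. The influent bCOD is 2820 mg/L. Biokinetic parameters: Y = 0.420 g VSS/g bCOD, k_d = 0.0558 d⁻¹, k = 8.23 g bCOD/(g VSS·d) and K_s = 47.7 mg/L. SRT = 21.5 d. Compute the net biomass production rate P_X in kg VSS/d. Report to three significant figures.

From the Monod/SRT balance for a CMAS, S = K_s·(1+k_d θ_c)/[θ_c·(Y k − k_d) − 1] = 47.7 × (1 + 0.0558 × 21.5) / [21.5 × (0.420 × 8.23 − 0.0558) − 1] = 104.9 / 72.12 = 1.455 mg/L.
Observed yield with endogenous decay: Y_obs = Y / (1 + k_d·θ_c) = 0.420 / (1 + 0.0558 × 21.5) = 0.420 / 2.200 = 0.1909 g VSS/g bCOD.
ΔS = 2820 − 1.45 = 2819 mg/L, so the substrate removal rate is 935 × 2819/1000 = 2635 kg bCOD/d.
P_X = Y_obs · Q(S₀ − S) = 0.1909 × 2635 = 503.2 kg VSS/d.

P_X ≈ 503 kg VSS/d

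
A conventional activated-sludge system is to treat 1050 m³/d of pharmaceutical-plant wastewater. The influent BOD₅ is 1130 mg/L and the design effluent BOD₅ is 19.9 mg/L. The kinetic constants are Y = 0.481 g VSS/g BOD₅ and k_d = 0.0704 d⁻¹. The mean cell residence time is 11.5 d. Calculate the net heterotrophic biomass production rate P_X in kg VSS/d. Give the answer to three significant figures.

P_X ≈ 310 kg VSS/d

Observed yield with endogenous decay: Y_obs = Y / (1 + k_d·θ_c) = 0.481 / (1 + 0.0704 × 11.5) = 0.481 / 1.810 = 0.2658 g VSS/g BOD₅.
Q·(S₀ − S) = 1050 × (1130 − 19.9) × 10⁻³ = 1166 kg/d removed.
Net biomass production P_X = Y_obs × Q·(S₀ − S) = 0.2658 × 1166 = 309.8 kg VSS/d.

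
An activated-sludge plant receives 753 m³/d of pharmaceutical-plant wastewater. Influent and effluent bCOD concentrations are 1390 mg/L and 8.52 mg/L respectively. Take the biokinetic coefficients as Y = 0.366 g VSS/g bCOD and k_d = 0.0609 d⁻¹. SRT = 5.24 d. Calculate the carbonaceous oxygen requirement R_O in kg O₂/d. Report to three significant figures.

Y_obs = Y / (1 + k_d θ_c) = 0.366 / (1 + 0.0609 × 5.24) = 0.366 / 1.319 = 0.2775.
Mass of bCOD removed per day: Q(S₀ − S) = 753 × 1381 g/m³ = 1040 kg/d.
P_X = Y_obs·Q·(S₀ − S) = 0.2775 × 1040 = 288.6 kg VSS/d.
R_O = Q·ΔS − 1.42 P_X = 1040 − 409.9 = 630.4 kg O₂/d.

R_O ≈ 630 kg O₂/d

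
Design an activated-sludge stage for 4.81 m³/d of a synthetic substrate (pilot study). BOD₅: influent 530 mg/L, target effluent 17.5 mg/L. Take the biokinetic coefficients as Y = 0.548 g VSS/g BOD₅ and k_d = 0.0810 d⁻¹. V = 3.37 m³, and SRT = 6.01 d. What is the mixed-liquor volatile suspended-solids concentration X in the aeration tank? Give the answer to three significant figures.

X = Y·Q·ΔS·θ_c / [V·(1 + k_d θ_c)] = 0.548 × 4.81 × (530 − 17.5) × 6.01 / [3.37 × (1 + 0.0810 × 6.01)] = 1620 mg/L.

X ≈ 1620 mg/L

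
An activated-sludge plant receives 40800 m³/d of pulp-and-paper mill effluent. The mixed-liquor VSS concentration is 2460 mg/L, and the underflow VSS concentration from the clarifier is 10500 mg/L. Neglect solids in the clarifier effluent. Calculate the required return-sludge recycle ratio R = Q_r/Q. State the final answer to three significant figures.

R = Q_r/Q = X/(X_r − X) = 2460 / (10500 − 2460) = 0.3060.

R ≈ 0.306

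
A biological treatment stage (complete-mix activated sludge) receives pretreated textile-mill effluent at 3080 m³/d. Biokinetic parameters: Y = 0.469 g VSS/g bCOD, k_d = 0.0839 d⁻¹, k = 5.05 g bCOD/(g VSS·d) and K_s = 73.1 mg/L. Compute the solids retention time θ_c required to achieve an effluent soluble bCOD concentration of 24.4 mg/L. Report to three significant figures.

Specific growth rate at S = 24.4 mg/L: μ = YkS/(K_s+S) = 0.469·5.05·24.4/(73.1+24.4) = 0.5927 d⁻¹.
1/θ_c = 0.5927 − 0.0839 = 0.5088 d⁻¹, so θ_c = 1.965 d.

θ_c ≈ 1.97 d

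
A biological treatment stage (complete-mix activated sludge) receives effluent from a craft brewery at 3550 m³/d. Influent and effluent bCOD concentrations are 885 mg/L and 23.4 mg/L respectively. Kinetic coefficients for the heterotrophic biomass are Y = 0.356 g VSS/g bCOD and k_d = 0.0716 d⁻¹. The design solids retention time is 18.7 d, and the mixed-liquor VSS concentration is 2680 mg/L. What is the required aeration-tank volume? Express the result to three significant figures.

V ≈ 3250 m³

Rearranging the biomass balance for a CMAS with decay, V = Y·Q·ΔS·θ_c / [X·(1+k_d θ_c)] = 0.356 × 3550 × (885 − 23.4) × 18.7 / [2680 × (1 + 0.0716 × 18.7)] = 2.04×10^7 / 6268 = 3248 m³.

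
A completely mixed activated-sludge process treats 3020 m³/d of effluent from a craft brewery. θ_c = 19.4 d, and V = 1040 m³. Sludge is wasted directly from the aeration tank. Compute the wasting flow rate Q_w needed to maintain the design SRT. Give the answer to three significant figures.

With mixed-liquor wasting, θ_c = V/Q_w, so Q_w = V/θ_c = 1040/19.4 = 53.61 m³/d.

Q_w ≈ 53.6 m³/d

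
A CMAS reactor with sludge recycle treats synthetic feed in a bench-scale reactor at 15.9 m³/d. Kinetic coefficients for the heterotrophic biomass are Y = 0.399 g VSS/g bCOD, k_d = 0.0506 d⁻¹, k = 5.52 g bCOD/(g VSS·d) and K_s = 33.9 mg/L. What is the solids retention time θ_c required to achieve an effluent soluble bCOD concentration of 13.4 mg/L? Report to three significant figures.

Specific growth rate at S = 13.4 mg/L: μ = YkS/(K_s+S) = 0.399·5.52·13.4/(33.9+13.4) = 0.6240 d⁻¹.
1/θ_c = 0.6240 − 0.0506 = 0.5734 d⁻¹, so θ_c = 1.744 d.

θ_c ≈ 1.74 d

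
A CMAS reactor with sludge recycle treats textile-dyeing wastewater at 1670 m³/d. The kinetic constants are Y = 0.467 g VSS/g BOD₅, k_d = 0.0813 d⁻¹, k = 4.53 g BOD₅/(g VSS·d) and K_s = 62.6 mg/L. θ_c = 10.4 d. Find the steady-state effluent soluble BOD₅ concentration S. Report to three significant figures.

For a completely mixed reactor with recycle the Lawrence–McCarty relation gives S = K_s·(1 + k_d·θ_c) / [θ_c·(Y·k − k_d) − 1] = 62.6 × (1 + 0.0813 × 10.4) / [10.4 × (0.467 × 4.53 − 0.0813) − 1] = 115.5 / 20.16 = 5.732 mg/L.

S ≈ 5.73 mg/L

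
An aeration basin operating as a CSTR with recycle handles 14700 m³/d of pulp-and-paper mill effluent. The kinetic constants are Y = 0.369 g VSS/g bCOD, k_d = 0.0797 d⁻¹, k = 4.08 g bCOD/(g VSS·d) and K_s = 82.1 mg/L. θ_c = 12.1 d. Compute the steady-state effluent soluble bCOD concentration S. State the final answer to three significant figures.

S ≈ 9.92 mg/L

From the Monod/SRT balance for a CMAS, S = K_s·(1+k_d θ_c)/[θ_c·(Y k − k_d) − 1] = 82.1 × (1 + 0.0797 × 12.1) / [12.1 × (0.369 × 4.08 − 0.0797) − 1] = 161.3 / 16.25 = 9.923 mg/L.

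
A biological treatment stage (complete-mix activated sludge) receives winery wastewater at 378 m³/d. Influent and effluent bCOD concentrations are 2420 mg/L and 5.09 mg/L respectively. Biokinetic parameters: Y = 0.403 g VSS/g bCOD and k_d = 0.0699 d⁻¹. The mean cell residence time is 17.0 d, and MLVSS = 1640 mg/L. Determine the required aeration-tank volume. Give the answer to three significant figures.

From the SRT design equation V = Y Q (S₀−S) θ_c / [X (1 + k_d θ_c)] = 0.403 × 378 × (2420 − 5.09) × 17.0 / [1640 × (1 + 0.0699 × 17.0)] = 6.25×10^6 / 3589 = 1743 m³.

V ≈ 1740 m³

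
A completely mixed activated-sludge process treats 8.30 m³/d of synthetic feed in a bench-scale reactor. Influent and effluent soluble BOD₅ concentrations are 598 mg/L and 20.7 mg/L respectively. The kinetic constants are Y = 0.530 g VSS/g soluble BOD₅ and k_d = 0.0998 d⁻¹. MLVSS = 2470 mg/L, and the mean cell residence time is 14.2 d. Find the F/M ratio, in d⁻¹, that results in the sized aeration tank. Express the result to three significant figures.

F/M ≈ 0.333 d⁻¹

From the SRT design equation V = Y Q (S₀−S) θ_c / [X (1 + k_d θ_c)] = 0.530 × 8.30 × (598 − 20.7) × 14.2 / [2470 × (1 + 0.0998 × 14.2)] = 3.61×10^4 / 5970 = 6.040 m³.
F/M = Q·S₀ / (V·X) = 8.30 × 598 / (6.040 × 2470) = 0.3327 g soluble BOD₅·(g VSS·d)⁻¹.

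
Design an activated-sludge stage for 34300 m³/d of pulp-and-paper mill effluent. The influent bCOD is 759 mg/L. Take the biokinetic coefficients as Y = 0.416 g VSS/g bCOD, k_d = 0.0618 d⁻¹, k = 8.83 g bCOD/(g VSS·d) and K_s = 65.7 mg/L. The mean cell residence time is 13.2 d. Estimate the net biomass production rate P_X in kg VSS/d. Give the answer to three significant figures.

From the Monod/SRT balance for a CMAS, S = K_s·(1+k_d θ_c)/[θ_c·(Y k − k_d) − 1] = 65.7 × (1 + 0.0618 × 13.2) / [13.2 × (0.416 × 8.83 − 0.0618) − 1] = 119.3 / 46.67 = 2.556 mg/L.
Correct the yield for decay: Y_obs = Y/(1 + k_d θ_c) = 0.416 / (1 + 0.0618 × 13.2) = 0.416 / 1.816 = 0.2291.
Mass of bCOD removed per day: Q(S₀ − S) = 34300 × 756.4 g/m³ = 25946 kg/d.
P_X = Y_obs · Q(S₀ − S) = 0.2291 × 25946 = 5944 kg VSS/d.

P_X ≈ 5940 kg VSS/d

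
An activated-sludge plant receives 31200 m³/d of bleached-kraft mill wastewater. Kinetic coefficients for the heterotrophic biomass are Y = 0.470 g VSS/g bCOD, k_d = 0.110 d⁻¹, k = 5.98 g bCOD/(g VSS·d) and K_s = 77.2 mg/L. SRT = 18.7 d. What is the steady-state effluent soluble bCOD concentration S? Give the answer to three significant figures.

Effluent substrate depends only on kinetics and SRT: S = K_s(1 + k_d θ_c) / [θ_c(Yk − k_d) − 1] = 77.2 × (1 + 0.110 × 18.7) / [18.7 × (0.470 × 5.98 − 0.110) − 1] = 236.0 / 49.50 = 4.768 mg/L.

S ≈ 4.77 mg/L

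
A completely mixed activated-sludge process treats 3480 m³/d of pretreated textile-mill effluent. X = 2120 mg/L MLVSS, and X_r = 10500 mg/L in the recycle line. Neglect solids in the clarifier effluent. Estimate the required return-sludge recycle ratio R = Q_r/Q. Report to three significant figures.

Solids balance on the clarifier gives (1+R)X = R·X_r, so R = X/(X_r − X) = 2120 / (10500 − 2120) = 0.2530.

R ≈ 0.253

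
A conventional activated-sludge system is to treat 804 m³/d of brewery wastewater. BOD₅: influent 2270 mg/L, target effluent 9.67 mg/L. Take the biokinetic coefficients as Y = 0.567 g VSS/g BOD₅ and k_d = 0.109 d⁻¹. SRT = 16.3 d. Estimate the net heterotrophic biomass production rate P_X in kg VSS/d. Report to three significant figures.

P_X ≈ 371 kg VSS/d

Observed yield with endogenous decay: Y_obs = Y / (1 + k_d·θ_c) = 0.567 / (1 + 0.109 × 16.3) = 0.567 / 2.777 = 0.2042 g VSS/g BOD₅.
Substrate removed = Q·(S₀ − S) = 804 m³/d × (2270 − 9.67) g/m³ = 1.82×10^6 g/d = 1817 kg/d.
Net biomass production P_X = Y_obs × Q·(S₀ − S) = 0.2042 × 1817 = 371.1 kg VSS/d.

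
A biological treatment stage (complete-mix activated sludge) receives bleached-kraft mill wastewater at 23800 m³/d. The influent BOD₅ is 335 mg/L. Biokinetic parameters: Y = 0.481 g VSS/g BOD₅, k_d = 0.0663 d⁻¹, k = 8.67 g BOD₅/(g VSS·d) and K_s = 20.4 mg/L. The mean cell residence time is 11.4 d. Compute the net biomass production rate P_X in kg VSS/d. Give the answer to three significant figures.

P_X ≈ 2180 kg VSS/d

Effluent substrate depends only on kinetics and SRT: S = K_s(1 + k_d θ_c) / [θ_c(Yk − k_d) − 1] = 20.4 × (1 + 0.0663 × 11.4) / [11.4 × (0.481 × 8.67 − 0.0663) − 1] = 35.82 / 45.79 = 0.7823 mg/L.
The observed yield is Y_obs = Y/(1 + k_d·θ_c) = 0.481 / (1 + 0.0663 × 11.4) = 0.481 / 1.756 = 0.2739 g VSS per g BOD₅ removed.
Substrate removed = Q·(S₀ − S) = 23800 m³/d × (335 − 0.782) g/m³ = 7.95×10^6 g/d = 7954 kg/d.
Net biomass production P_X = Y_obs × Q·(S₀ − S) = 0.2739 × 7954 = 2179 kg VSS/d.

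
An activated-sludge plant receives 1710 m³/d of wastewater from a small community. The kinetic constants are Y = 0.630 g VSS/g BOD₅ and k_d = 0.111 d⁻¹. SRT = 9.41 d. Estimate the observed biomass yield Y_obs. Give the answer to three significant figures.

Y_obs ≈ 0.308 g VSS/g BOD₅

The observed yield is Y_obs = Y/(1 + k_d·θ_c) = 0.630 / (1 + 0.111 × 9.41) = 0.630 / 2.045 = 0.3081 g VSS per g BOD₅ removed.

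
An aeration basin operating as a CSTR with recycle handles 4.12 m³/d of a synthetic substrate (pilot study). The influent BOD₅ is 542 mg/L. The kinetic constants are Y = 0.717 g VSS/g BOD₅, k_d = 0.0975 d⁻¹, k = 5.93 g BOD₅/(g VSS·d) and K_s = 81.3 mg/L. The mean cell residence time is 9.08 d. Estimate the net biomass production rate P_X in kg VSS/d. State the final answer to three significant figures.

From the Monod/SRT balance for a CMAS, S = K_s·(1+k_d θ_c)/[θ_c·(Y k − k_d) − 1] = 81.3 × (1 + 0.0975 × 9.08) / [9.08 × (0.717 × 5.93 − 0.0975) − 1] = 153.3 / 36.72 = 4.174 mg/L.
Observed yield with endogenous decay: Y_obs = Y / (1 + k_d·θ_c) = 0.717 / (1 + 0.0975 × 9.08) = 0.717 / 1.885 = 0.3803 g VSS/g BOD₅.
ΔS = 542 − 4.17 = 537.8 mg/L, so the substrate removal rate is 4.12 × 537.8/1000 = 2.216 kg BOD₅/d.
So the net sludge growth is P_X = 0.3803 × 2.216 = 0.8427 kg VSS/d.

P_X ≈ 0.843 kg VSS/d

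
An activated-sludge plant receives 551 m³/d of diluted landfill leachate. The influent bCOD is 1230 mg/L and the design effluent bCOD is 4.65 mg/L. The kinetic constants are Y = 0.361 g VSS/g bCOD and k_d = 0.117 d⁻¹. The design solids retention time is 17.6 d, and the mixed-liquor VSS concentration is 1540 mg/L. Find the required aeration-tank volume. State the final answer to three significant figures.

Rearranging the biomass balance for a CMAS with decay, V = Y·Q·ΔS·θ_c / [X·(1+k_d θ_c)] = 0.361 × 551 × (1230 − 4.65) × 17.6 / [1540 × (1 + 0.117 × 17.6)] = 4.29×10^6 / 4711 = 910.5 m³.

V ≈ 911 m³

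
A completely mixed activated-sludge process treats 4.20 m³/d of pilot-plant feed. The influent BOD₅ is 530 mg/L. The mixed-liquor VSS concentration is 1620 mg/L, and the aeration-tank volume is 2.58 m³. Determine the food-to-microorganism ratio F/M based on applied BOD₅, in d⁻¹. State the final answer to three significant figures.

F/M = Q·S₀ / (V·X) = 4.20 × 530 / (2.580 × 1620) = 0.5326 g BOD₅·(g VSS·d)⁻¹.

F/M ≈ 0.533 d⁻¹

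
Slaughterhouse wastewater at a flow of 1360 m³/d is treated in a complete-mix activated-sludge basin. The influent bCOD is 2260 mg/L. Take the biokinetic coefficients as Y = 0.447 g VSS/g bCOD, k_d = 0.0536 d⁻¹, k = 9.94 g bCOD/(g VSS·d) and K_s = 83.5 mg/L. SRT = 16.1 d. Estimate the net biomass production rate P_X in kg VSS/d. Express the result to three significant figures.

P_X ≈ 737 kg VSS/d

Effluent substrate depends only on kinetics and SRT: S = K_s(1 + k_d θ_c) / [θ_c(Yk − k_d) − 1] = 83.5 × (1 + 0.0536 × 16.1) / [16.1 × (0.447 × 9.94 − 0.0536) − 1] = 155.6 / 69.67 = 2.233 mg/L.
Correct the yield for decay: Y_obs = Y/(1 + k_d θ_c) = 0.447 / (1 + 0.0536 × 16.1) = 0.447 / 1.863 = 0.2399.
ΔS = 2260 − 2.23 = 2258 mg/L, so the substrate removal rate is 1360 × 2258/1000 = 3071 kg bCOD/d.
So the net sludge growth is P_X = 0.2399 × 3071 = 736.8 kg VSS/d.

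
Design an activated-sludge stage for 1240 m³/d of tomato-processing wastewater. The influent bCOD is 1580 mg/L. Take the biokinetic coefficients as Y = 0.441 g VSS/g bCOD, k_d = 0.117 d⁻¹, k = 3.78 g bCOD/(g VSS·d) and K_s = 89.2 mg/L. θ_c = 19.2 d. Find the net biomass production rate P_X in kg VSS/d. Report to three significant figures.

For a completely mixed reactor with recycle the Lawrence–McCarty relation gives S = K_s·(1 + k_d·θ_c) / [θ_c·(Y·k − k_d) − 1] = 89.2 × (1 + 0.117 × 19.2) / [19.2 × (0.441 × 3.78 − 0.117) − 1] = 289.6 / 28.76 = 10.07 mg/L.
The observed yield is Y_obs = Y/(1 + k_d·θ_c) = 0.441 / (1 + 0.117 × 19.2) = 0.441 / 3.246 = 0.1358 g VSS per g bCOD removed.
Q·(S₀ − S) = 1240 × (1580 − 10.1) × 10⁻³ = 1947 kg/d removed.
P_X = Y_obs · Q(S₀ − S) = 0.1358 × 1947 = 264.4 kg VSS/d.

P_X ≈ 264 kg VSS/d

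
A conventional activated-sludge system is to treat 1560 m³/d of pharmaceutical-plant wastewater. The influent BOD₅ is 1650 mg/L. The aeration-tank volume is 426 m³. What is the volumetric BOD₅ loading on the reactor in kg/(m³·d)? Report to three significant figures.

L_v ≈ 6.04 kg BOD₅/(m³·d)

L_v = Q S₀ / V = 1560 × 1650 × 10⁻³ / 426.0 = 6.042 kg/(m³·d).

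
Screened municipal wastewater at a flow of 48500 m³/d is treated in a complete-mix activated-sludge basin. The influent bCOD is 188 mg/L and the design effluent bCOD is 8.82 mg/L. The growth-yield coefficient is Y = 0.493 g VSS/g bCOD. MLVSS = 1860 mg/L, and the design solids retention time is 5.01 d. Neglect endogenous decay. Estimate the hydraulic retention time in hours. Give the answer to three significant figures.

τ ≈ 5.71 h

V·X = Y·Q·ΔS·θ_c gives V = 0.493 × 48500 × (188 − 8.82) × 5.01 / 1860 = 11540 m³.
HRT = V/Q = 11540 m³ / 48500 m³·d⁻¹ = 0.2379 d × 24 = 5.710 h.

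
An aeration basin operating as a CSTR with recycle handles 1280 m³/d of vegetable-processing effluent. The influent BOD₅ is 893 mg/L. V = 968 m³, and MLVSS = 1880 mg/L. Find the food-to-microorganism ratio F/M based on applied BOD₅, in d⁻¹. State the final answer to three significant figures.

Food-to-microorganism ratio F/M = Q S₀ / (V X) = 1280 × 893 / (968.0 × 1880) = 0.6281 d⁻¹.

F/M ≈ 0.628 d⁻¹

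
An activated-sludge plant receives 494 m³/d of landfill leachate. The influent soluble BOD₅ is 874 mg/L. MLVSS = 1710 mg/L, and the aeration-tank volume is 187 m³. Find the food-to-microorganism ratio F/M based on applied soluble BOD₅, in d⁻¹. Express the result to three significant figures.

F/M ≈ 1.35 d⁻¹

F/M = applied load / biomass = Q·S₀/(V·X) = 494 × 874 / (187.0 × 1710) = 1.350 d⁻¹.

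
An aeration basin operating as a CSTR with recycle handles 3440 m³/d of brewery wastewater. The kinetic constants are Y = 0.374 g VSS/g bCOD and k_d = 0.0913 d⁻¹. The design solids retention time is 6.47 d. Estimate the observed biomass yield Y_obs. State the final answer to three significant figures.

Y_obs ≈ 0.235 g VSS/g bCOD

The observed yield is Y_obs = Y/(1 + k_d·θ_c) = 0.374 / (1 + 0.0913 × 6.47) = 0.374 / 1.591 = 0.2351 g VSS per g bCOD removed.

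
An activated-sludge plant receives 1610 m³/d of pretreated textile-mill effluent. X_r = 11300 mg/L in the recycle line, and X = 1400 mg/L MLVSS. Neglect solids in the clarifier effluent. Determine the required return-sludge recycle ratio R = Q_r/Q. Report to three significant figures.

R ≈ 0.141

Mass balance around the secondary clarifier (neglecting effluent solids): R = X / (X_r − X) = 1400 / (11300 − 1400) = 0.1414.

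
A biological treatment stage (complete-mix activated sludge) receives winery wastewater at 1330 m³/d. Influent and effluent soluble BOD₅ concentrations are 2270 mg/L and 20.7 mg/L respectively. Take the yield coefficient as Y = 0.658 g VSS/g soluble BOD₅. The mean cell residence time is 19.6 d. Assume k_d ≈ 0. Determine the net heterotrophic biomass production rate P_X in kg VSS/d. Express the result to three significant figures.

P_X ≈ 1970 kg VSS/d

No decay correction is needed, so Y_obs = Y = 0.658.
ΔS = 2270 − 20.7 = 2249 mg/L, so the substrate removal rate is 1330 × 2249/1000 = 2992 kg soluble BOD₅/d.
Net biomass production P_X = Y_obs × Q·(S₀ − S) = 0.6580 × 2992 = 1968 kg VSS/d.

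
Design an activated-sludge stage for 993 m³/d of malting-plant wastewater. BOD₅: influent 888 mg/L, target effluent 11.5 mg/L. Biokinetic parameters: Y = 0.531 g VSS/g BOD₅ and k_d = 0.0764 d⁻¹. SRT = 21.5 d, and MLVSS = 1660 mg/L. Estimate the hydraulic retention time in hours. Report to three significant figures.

τ ≈ 54.7 h

From the SRT design equation V = Y Q (S₀−S) θ_c / [X (1 + k_d θ_c)] = 0.531 × 993 × (888 − 11.5) × 21.5 / [1660 × (1 + 0.0764 × 21.5)] = 9.94×10^6 / 4387 = 2265 m³.
HRT = V/Q = 2265 m³ / 993 m³·d⁻¹ = 2.281 d × 24 = 54.75 h.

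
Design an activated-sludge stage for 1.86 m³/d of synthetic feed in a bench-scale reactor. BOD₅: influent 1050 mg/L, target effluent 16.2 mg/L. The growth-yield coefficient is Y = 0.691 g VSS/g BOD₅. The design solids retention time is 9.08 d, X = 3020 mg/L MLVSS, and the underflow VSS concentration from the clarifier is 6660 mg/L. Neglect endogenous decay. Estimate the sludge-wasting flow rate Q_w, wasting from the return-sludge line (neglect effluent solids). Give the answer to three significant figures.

V·X = Y·Q·ΔS·θ_c gives V = 0.691 × 1.86 × (1050 − 16.2) × 9.08 / 3020 = 3.995 m³.
Q_w = (V·X)/(θ_c X_r) = 3.995 × 3020 / (9.08 × 6660) = 0.1995 m³/d.

Q_w ≈ 0.200 m³/d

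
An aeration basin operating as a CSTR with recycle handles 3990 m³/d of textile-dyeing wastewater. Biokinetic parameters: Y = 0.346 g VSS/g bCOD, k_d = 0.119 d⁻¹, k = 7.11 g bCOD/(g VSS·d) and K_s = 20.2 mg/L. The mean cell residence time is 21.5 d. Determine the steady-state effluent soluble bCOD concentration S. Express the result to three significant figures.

From the Monod/SRT balance for a CMAS, S = K_s·(1+k_d θ_c)/[θ_c·(Y k − k_d) − 1] = 20.2 × (1 + 0.119 × 21.5) / [21.5 × (0.346 × 7.11 − 0.119) − 1] = 71.88 / 49.33 = 1.457 mg/L.

S ≈ 1.46 mg/L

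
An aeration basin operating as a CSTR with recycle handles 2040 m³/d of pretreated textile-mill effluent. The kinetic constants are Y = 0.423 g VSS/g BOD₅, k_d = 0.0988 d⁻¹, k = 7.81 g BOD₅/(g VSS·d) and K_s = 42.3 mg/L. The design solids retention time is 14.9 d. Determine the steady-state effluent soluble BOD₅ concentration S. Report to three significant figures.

S ≈ 2.24 mg/L

From the Monod/SRT balance for a CMAS, S = K_s·(1+k_d θ_c)/[θ_c·(Y k − k_d) − 1] = 42.3 × (1 + 0.0988 × 14.9) / [14.9 × (0.423 × 7.81 − 0.0988) − 1] = 104.6 / 46.75 = 2.237 mg/L.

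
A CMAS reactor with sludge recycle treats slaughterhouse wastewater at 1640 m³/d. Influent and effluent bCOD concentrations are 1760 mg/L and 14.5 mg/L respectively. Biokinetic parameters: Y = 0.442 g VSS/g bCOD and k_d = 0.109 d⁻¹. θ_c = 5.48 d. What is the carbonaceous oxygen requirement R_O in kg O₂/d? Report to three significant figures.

R_O ≈ 1740 kg O₂/d

The observed yield is Y_obs = Y/(1 + k_d·θ_c) = 0.442 / (1 + 0.109 × 5.48) = 0.442 / 1.597 = 0.2767 g VSS per g bCOD removed.
Q·(S₀ − S) = 1640 × (1760 − 14.5) × 10⁻³ = 2863 kg/d removed.
P_X = Y_obs·Q·(S₀ − S) = 0.2767 × 2863 = 792.1 kg VSS/d.
R_O = Q·ΔS − 1.42 P_X = 2863 − 1125 = 1738 kg O₂/d.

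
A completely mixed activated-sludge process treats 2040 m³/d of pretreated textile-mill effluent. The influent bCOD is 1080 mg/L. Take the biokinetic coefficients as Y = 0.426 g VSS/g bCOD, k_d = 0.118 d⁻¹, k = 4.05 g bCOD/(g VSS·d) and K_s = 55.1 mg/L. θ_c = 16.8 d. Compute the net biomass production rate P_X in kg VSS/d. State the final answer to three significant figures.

P_X ≈ 313 kg VSS/d

For a completely mixed reactor with recycle the Lawrence–McCarty relation gives S = K_s·(1 + k_d·θ_c) / [θ_c·(Y·k − k_d) − 1] = 55.1 × (1 + 0.118 × 16.8) / [16.8 × (0.426 × 4.05 − 0.118) − 1] = 164.3 / 26.00 = 6.320 mg/L.
Observed yield with endogenous decay: Y_obs = Y / (1 + k_d·θ_c) = 0.426 / (1 + 0.118 × 16.8) = 0.426 / 2.982 = 0.1428 g VSS/g bCOD.
ΔS = 1080 − 6.32 = 1074 mg/L, so the substrate removal rate is 2040 × 1074/1000 = 2190 kg bCOD/d.
P_X = Y_obs · Q(S₀ − S) = 0.1428 × 2190 = 312.9 kg VSS/d.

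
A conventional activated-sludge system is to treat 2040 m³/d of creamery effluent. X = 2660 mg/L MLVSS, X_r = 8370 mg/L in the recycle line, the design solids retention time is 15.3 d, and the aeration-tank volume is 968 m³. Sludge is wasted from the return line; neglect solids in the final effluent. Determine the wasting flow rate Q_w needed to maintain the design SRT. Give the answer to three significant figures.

Q_w ≈ 20.1 m³/d

Wasting from the return line (neglecting effluent solids): Q_w = V·X / (θ_c·X_r) = 968.0 × 2660 / (15.3 × 8370) = 20.11 m³/d.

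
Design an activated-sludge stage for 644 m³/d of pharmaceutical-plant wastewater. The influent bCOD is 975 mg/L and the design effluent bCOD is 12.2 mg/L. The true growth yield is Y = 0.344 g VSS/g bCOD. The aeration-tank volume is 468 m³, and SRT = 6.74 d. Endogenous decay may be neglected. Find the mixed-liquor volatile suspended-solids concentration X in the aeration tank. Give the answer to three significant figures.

Without decay, X = Y Q (S₀−S) θ_c / V = 0.344 × 644 × (975 − 12.2) × 6.74 / 468 = 3072 mg/L.

X ≈ 3070 mg/L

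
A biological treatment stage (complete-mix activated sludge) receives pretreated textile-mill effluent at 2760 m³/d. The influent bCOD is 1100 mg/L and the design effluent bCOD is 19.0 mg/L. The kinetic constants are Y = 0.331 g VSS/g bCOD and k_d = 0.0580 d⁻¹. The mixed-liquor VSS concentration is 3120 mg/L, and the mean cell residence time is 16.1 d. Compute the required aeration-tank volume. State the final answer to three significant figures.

Rearranging the biomass balance for a CMAS with decay, V = Y·Q·ΔS·θ_c / [X·(1+k_d θ_c)] = 0.331 × 2760 × (1100 − 19.0) × 16.1 / [3120 × (1 + 0.0580 × 16.1)] = 1.59×10^7 / 6033 = 2635 m³.

V ≈ 2640 m³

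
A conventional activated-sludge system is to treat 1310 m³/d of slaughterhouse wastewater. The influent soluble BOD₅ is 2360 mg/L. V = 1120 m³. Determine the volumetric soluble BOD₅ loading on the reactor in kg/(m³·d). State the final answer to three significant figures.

L_v ≈ 2.76 kg soluble BOD₅/(m³·d)

Applied soluble BOD₅ load per unit volume = Q·S₀/V = (1310 × 2360/1000)/1120 = 2.760 kg soluble BOD₅·m⁻³·d⁻¹.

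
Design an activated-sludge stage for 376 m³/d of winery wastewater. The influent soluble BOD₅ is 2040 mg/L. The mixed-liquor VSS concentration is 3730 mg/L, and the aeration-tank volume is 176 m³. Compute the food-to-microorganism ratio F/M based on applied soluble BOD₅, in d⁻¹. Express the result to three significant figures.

F/M ≈ 1.17 d⁻¹

F/M = applied load / biomass = Q·S₀/(V·X) = 376 × 2040 / (176.0 × 3730) = 1.168 d⁻¹.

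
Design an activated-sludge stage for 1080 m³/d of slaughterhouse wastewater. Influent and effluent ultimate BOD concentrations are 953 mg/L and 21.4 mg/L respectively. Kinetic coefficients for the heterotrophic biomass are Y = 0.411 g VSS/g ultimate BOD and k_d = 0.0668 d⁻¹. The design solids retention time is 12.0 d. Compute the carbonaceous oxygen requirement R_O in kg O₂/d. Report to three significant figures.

Correct the yield for decay: Y_obs = Y/(1 + k_d θ_c) = 0.411 / (1 + 0.0668 × 12.0) = 0.411 / 1.802 = 0.2281.
Q·(S₀ − S) = 1080 × (953 − 21.4) × 10⁻³ = 1006 kg/d removed.
Biomass synthesised: P_X = Y_obs × 1006 = 229.5 kg VSS/d.
R_O = Q·ΔS − 1.42 P_X = 1006 − 325.9 = 680.2 kg O₂/d.

R_O ≈ 680 kg O₂/d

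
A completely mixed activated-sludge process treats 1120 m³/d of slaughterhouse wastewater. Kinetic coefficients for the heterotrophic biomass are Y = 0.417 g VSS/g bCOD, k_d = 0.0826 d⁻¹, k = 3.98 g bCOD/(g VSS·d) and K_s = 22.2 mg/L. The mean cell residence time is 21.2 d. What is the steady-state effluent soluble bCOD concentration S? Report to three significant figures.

Effluent substrate depends only on kinetics and SRT: S = K_s(1 + k_d θ_c) / [θ_c(Yk − k_d) − 1] = 22.2 × (1 + 0.0826 × 21.2) / [21.2 × (0.417 × 3.98 − 0.0826) − 1] = 61.07 / 32.43 = 1.883 mg/L.

S ≈ 1.88 mg/L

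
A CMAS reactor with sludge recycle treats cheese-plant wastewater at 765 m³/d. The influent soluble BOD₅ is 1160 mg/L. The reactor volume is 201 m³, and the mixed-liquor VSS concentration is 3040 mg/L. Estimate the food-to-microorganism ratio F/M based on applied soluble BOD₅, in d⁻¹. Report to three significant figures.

F/M ≈ 1.45 d⁻¹

Food-to-microorganism ratio F/M = Q S₀ / (V X) = 765 × 1160 / (201.0 × 3040) = 1.452 d⁻¹.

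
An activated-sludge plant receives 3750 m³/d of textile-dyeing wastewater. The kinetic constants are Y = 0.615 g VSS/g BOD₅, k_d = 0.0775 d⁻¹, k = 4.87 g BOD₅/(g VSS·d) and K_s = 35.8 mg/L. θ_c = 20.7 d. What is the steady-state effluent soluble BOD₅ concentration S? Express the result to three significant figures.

S ≈ 1.57 mg/L

For a completely mixed reactor with recycle the Lawrence–McCarty relation gives S = K_s·(1 + k_d·θ_c) / [θ_c·(Y·k − k_d) − 1] = 35.8 × (1 + 0.0775 × 20.7) / [20.7 × (0.615 × 4.87 − 0.0775) − 1] = 93.23 / 59.39 = 1.570 mg/L.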